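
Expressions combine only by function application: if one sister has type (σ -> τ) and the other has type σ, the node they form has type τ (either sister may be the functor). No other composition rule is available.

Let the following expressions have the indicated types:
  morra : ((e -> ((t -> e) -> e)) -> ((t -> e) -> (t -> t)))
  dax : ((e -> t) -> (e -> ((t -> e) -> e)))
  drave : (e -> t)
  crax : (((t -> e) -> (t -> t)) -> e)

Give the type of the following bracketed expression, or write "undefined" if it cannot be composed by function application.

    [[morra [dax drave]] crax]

e

At [dax drave], dax : ((e -> t) -> (e -> ((t -> e) -> e))) takes drave : (e -> t), giving (e -> ((t -> e) -> e)).
At [morra [dax drave]], morra : ((e -> ((t -> e) -> e)) -> ((t -> e) -> (t -> t))) takes [dax drave] : (e -> ((t -> e) -> e)), giving ((t -> e) -> (t -> t)).
At [[morra [dax drave]] crax], crax : (((t -> e) -> (t -> t)) -> e) takes [morra [dax drave]] : ((t -> e) -> (t -> t)), giving e.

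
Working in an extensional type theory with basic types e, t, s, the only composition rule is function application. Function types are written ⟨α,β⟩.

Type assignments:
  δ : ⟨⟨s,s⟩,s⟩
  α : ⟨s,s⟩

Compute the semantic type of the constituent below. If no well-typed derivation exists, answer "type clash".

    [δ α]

s

[δ α] — δ of type ⟨⟨s,s⟩,s⟩ combines with α of type ⟨s,s⟩: type s.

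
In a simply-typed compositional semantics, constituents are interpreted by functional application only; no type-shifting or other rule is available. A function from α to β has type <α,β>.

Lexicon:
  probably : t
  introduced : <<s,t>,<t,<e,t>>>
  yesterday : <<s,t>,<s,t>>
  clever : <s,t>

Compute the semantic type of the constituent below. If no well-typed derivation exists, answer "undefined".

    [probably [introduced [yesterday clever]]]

<e,t>

[yesterday clever] — yesterday of type <<s,t>,<s,t>> combines with clever of type <s,t>: type <s,t>.
[introduced [yesterday clever]] — introduced of type <<s,t>,<t,<e,t>>> combines with [yesterday clever] of type <s,t>: type <t,<e,t>>.
[probably [introduced [yesterday clever]]] — [introduced [yesterday clever]] of type <t,<e,t>> combines with probably of type t: type <e,t>.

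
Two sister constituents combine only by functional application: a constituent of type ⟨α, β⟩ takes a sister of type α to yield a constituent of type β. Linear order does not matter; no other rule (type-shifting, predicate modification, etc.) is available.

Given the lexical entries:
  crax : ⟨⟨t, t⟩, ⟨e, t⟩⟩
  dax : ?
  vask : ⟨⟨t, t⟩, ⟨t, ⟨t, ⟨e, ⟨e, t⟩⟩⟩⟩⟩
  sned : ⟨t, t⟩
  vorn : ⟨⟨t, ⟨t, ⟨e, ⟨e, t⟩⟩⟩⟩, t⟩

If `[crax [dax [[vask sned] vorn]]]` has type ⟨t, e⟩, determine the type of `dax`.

[crax [dax [[vask sned] vorn]]] is required to be ⟨t, e⟩. crax : ⟨⟨t, t⟩, ⟨e, t⟩⟩ cannot yield ⟨t, e⟩ as functor, so [dax [[vask sned] vorn]] : ⟨⟨⟨t, t⟩, ⟨e, t⟩⟩, ⟨t, e⟩⟩.
[dax [[vask sned] vorn]] is required to be ⟨⟨⟨t, t⟩, ⟨e, t⟩⟩, ⟨t, e⟩⟩. [[vask sned] vorn] : t cannot yield ⟨⟨⟨t, t⟩, ⟨e, t⟩⟩, ⟨t, e⟩⟩ as functor, so dax : ⟨t, ⟨⟨⟨t, t⟩, ⟨e, t⟩⟩, ⟨t, e⟩⟩⟩.

⟨t, ⟨⟨⟨t, t⟩, ⟨e, t⟩⟩, ⟨t, e⟩⟩⟩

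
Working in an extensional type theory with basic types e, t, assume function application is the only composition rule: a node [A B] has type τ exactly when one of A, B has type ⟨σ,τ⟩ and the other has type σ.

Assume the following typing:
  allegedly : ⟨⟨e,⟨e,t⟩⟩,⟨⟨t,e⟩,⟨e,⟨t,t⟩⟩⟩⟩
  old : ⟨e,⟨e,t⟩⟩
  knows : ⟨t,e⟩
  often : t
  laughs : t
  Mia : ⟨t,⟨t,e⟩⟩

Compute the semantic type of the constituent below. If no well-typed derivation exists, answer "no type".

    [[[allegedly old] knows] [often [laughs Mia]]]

[allegedly old]: functor allegedly : ⟨⟨e,⟨e,t⟩⟩,⟨⟨t,e⟩,⟨e,⟨t,t⟩⟩⟩⟩, argument old : ⟨e,⟨e,t⟩⟩; result ⟨⟨t,e⟩,⟨e,⟨t,t⟩⟩⟩.
[[allegedly old] knows]: functor [allegedly old] : ⟨⟨t,e⟩,⟨e,⟨t,t⟩⟩⟩, argument knows : ⟨t,e⟩; result ⟨e,⟨t,t⟩⟩.
[laughs Mia]: functor Mia : ⟨t,⟨t,e⟩⟩, argument laughs : t; result ⟨t,e⟩.
[often [laughs Mia]]: functor [laughs Mia] : ⟨t,e⟩, argument often : t; result e.
[[[allegedly old] knows] [often [laughs Mia]]]: functor [[allegedly old] knows] : ⟨e,⟨t,t⟩⟩, argument [often [laughs Mia]] : e; result ⟨t,t⟩.

⟨t,t⟩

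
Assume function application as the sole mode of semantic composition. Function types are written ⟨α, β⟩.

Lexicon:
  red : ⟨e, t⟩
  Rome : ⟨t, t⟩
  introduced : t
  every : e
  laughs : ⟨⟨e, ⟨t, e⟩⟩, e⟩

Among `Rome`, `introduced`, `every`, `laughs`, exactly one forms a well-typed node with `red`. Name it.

Rome : ⟨t, t⟩ — neither side's domain matches the other.
introduced : t — neither side's domain matches the other.
every — combines: red : ⟨e, t⟩ takes every : e as argument, giving t.
laughs : ⟨⟨e, ⟨t, e⟩⟩, e⟩ — neither side's domain matches the other.

every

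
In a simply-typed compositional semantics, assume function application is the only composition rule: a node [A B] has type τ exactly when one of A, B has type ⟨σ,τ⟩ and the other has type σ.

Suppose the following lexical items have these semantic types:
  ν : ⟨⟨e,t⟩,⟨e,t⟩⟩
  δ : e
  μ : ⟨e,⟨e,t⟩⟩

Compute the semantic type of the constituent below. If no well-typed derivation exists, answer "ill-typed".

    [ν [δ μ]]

⟨e,t⟩

[δ μ]: μ is ⟨e,⟨e,t⟩⟩, δ is e; result ⟨e,t⟩.
[ν [δ μ]]: ν is ⟨⟨e,t⟩,⟨e,t⟩⟩, [δ μ] is ⟨e,t⟩; result ⟨e,t⟩.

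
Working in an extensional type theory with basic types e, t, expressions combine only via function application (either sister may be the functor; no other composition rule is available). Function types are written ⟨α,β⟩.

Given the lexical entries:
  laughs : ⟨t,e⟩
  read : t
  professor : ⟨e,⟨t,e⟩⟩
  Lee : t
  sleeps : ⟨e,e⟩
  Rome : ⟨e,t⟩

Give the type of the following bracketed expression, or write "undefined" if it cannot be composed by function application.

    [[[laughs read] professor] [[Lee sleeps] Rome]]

[laughs read]: functor laughs : ⟨t,e⟩, argument read : t; result e.
[[laughs read] professor]: functor professor : ⟨e,⟨t,e⟩⟩, argument [laughs read] : e; result ⟨t,e⟩.
[Lee sleeps]: t with ⟨e,e⟩ — neither is a function whose domain matches the other; composition fails here.

undefined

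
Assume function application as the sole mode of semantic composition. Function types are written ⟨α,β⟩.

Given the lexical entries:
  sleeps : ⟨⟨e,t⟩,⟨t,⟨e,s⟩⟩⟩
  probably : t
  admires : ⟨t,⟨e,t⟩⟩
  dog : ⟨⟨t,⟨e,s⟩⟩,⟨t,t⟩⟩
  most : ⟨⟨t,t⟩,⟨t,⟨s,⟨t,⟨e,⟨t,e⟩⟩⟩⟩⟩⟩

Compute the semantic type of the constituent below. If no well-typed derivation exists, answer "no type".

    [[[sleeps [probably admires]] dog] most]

[probably admires] — admires of type ⟨t,⟨e,t⟩⟩ combines with probably of type t: type ⟨e,t⟩.
[sleeps [probably admires]] — sleeps of type ⟨⟨e,t⟩,⟨t,⟨e,s⟩⟩⟩ combines with [probably admires] of type ⟨e,t⟩: type ⟨t,⟨e,s⟩⟩.
[[sleeps [probably admires]] dog] — dog of type ⟨⟨t,⟨e,s⟩⟩,⟨t,t⟩⟩ combines with [sleeps [probably admires]] of type ⟨t,⟨e,s⟩⟩: type ⟨t,t⟩.
[[[sleeps [probably admires]] dog] most] — most of type ⟨⟨t,t⟩,⟨t,⟨s,⟨t,⟨e,⟨t,e⟩⟩⟩⟩⟩⟩ combines with [[sleeps [probably admires]] dog] of type ⟨t,t⟩: type ⟨t,⟨s,⟨t,⟨e,⟨t,e⟩⟩⟩⟩⟩.

⟨t,⟨s,⟨t,⟨e,⟨t,e⟩⟩⟩⟩⟩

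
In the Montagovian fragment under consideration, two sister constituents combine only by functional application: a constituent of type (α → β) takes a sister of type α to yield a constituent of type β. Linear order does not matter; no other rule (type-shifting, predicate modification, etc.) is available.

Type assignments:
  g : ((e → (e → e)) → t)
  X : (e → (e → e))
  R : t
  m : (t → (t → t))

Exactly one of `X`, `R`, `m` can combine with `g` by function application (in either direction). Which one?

X

X — combines: g : ((e → (e → e)) → t) takes X : (e → (e → e)) as argument, giving t.
R : t — no; g wants (e → (e → e)), and R wants nothing (atomic).
m : (t → (t → t)) — no; g wants (e → (e → e)), and m wants t.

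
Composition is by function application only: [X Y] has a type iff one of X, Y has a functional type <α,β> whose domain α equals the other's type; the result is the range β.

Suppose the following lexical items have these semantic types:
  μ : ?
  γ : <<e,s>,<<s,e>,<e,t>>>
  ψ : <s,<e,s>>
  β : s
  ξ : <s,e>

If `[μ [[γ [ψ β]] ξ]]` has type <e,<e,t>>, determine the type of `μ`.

For [μ [[γ [ψ β]] ξ]] to have type <e,<e,t>> with [[γ [ψ β]] ξ] of type <e,t>, μ must be the function: μ : <<e,t>,<e,<e,t>>>.

<<e,t>,<e,<e,t>>>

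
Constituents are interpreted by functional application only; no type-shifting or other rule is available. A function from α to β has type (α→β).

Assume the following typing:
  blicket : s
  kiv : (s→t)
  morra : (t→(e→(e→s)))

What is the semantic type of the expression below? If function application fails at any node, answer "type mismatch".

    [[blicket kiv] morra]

(e→(e→s))

[blicket kiv]: (s→t) applied to s yields t.
[[blicket kiv] morra]: (t→(e→(e→s))) applied to t yields (e→(e→s)).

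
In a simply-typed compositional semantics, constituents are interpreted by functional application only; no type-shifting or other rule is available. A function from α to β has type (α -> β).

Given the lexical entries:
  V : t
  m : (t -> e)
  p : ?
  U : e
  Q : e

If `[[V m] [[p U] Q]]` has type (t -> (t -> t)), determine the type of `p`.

(e -> (e -> (e -> (t -> (t -> t)))))

At [[V m] [[p U] Q]] (required: (t -> (t -> t))): [V m] is e, which is not a function with range (t -> (t -> t)); hence [[p U] Q] is the functor — type (e -> (t -> (t -> t))).
At [[p U] Q] (required: (e -> (t -> (t -> t)))): Q is e, which is not a function with range (e -> (t -> (t -> t))); hence [p U] is the functor — type (e -> (e -> (t -> (t -> t)))).
At [p U] (required: (e -> (e -> (t -> (t -> t))))): U is e, which is not a function with range (e -> (e -> (t -> (t -> t)))); hence p is the functor — type (e -> (e -> (e -> (t -> (t -> t))))).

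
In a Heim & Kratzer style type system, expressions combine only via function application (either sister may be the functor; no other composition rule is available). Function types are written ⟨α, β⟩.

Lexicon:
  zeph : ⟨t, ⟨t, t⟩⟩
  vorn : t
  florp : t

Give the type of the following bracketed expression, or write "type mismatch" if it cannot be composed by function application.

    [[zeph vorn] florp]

At [zeph vorn], zeph : ⟨t, ⟨t, t⟩⟩ takes vorn : t, giving ⟨t, t⟩.
At [[zeph vorn] florp], [zeph vorn] : ⟨t, t⟩ takes florp : t, giving t.

t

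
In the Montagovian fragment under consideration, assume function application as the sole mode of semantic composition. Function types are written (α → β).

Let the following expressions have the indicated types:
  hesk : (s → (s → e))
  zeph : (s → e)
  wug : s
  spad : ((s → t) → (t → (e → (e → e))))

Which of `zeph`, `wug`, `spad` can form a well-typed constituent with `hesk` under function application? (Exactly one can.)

zeph : (s → e) — no; hesk wants s, and zeph wants s.
wug — combines: hesk : (s → (s → e)) takes wug : s as argument, giving (s → e).
spad : ((s → t) → (t → (e → (e → e)))) — no; hesk wants s, and spad wants (s → t).

wug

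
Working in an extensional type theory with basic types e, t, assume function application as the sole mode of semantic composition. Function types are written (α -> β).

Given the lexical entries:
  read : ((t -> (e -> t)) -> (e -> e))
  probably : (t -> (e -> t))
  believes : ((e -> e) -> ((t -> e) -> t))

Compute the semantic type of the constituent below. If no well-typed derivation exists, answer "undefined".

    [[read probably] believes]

((t -> e) -> t)

[read probably]: ((t -> (e -> t)) -> (e -> e)) applied to (t -> (e -> t)) yields (e -> e).
[[read probably] believes]: ((e -> e) -> ((t -> e) -> t)) applied to (e -> e) yields ((t -> e) -> t).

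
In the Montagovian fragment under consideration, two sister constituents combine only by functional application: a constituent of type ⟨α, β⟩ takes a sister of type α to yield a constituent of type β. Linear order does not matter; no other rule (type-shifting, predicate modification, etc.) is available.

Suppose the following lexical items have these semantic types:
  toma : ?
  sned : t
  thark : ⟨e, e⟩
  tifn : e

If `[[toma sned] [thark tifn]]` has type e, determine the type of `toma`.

For [[toma sned] [thark tifn]] to have type e with [thark tifn] of type e, [toma sned] must be the function: [toma sned] : ⟨e, e⟩.
For [toma sned] to have type ⟨e, e⟩ with sned of type t, toma must be the function: toma : ⟨t, ⟨e, e⟩⟩.

⟨t, ⟨e, e⟩⟩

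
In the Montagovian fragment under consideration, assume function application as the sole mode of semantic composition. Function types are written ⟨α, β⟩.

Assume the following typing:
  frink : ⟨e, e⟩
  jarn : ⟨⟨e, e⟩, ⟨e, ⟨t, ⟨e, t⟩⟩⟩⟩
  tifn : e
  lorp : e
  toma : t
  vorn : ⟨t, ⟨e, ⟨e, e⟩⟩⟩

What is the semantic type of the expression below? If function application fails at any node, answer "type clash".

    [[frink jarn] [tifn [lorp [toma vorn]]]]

⟨t, ⟨e, t⟩⟩

At [frink jarn], jarn : ⟨⟨e, e⟩, ⟨e, ⟨t, ⟨e, t⟩⟩⟩⟩ takes frink : ⟨e, e⟩, giving ⟨e, ⟨t, ⟨e, t⟩⟩⟩.
At [toma vorn], vorn : ⟨t, ⟨e, ⟨e, e⟩⟩⟩ takes toma : t, giving ⟨e, ⟨e, e⟩⟩.
At [lorp [toma vorn]], [toma vorn] : ⟨e, ⟨e, e⟩⟩ takes lorp : e, giving ⟨e, e⟩.
At [tifn [lorp [toma vorn]]], [lorp [toma vorn]] : ⟨e, e⟩ takes tifn : e, giving e.
At [[frink jarn] [tifn [lorp [toma vorn]]]], [frink jarn] : ⟨e, ⟨t, ⟨e, t⟩⟩⟩ takes [tifn [lorp [toma vorn]]] : e, giving ⟨t, ⟨e, t⟩⟩.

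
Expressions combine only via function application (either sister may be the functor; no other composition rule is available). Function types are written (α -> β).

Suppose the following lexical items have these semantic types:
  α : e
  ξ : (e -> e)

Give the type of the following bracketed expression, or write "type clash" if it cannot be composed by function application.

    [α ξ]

[α ξ]: ξ is (e -> e), α is e; result e.

e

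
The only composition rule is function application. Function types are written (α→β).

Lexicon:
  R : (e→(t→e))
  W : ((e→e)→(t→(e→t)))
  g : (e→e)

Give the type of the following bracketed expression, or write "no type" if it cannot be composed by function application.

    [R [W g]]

[W g] — W of type ((e→e)→(t→(e→t))) combines with g of type (e→e): type (t→(e→t)).
At [R [W g]]: neither (e→(t→e)) nor (t→(e→t)) can take the other as argument; the node is ill-typed.

no type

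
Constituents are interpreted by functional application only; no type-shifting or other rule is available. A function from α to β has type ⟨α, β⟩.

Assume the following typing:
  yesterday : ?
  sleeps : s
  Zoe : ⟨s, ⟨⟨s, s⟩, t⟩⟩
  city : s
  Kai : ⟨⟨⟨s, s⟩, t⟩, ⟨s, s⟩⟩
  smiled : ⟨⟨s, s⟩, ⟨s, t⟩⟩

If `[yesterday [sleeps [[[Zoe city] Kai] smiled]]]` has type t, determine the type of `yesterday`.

⟨t, t⟩

For [yesterday [sleeps [[[Zoe city] Kai] smiled]]] to have type t with [sleeps [[[Zoe city] Kai] smiled]] of type t, yesterday must be the function: yesterday : ⟨t, t⟩.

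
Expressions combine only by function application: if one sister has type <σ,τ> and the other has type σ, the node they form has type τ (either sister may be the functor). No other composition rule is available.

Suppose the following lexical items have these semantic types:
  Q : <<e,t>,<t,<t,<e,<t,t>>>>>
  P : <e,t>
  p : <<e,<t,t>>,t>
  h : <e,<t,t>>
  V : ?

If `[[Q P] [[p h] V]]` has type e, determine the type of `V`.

[[Q P] [[p h] V]] must have type e. The sister [Q P] has type <t,<t,<e,<t,t>>>>; that is not a function onto e, so [[p h] V] must be the functor, of type <<t,<t,<e,<t,t>>>>,e>.
[[p h] V] must have type <<t,<t,<e,<t,t>>>>,e>. The sister [p h] has type t; that is not a function onto <<t,<t,<e,<t,t>>>>,e>, so V must be the functor, of type <t,<<t,<t,<e,<t,t>>>>,e>>.

<t,<<t,<t,<e,<t,t>>>>,e>>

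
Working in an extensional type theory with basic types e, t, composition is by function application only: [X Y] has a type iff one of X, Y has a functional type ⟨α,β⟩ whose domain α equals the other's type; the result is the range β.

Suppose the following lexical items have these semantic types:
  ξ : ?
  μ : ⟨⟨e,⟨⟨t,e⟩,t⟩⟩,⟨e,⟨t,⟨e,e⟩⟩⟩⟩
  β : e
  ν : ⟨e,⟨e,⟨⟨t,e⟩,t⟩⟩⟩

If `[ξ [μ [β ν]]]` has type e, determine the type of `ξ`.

⟨⟨e,⟨t,⟨e,e⟩⟩⟩,e⟩

[ξ [μ [β ν]]] is required to be e. [μ [β ν]] : ⟨e,⟨t,⟨e,e⟩⟩⟩ cannot yield e as functor, so ξ : ⟨⟨e,⟨t,⟨e,e⟩⟩⟩,e⟩.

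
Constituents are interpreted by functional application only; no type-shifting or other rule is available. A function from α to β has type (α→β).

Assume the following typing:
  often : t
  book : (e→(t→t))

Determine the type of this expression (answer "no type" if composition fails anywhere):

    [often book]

[often book]: t with (e→(t→t)) — neither is a function whose domain matches the other; composition fails here.

no type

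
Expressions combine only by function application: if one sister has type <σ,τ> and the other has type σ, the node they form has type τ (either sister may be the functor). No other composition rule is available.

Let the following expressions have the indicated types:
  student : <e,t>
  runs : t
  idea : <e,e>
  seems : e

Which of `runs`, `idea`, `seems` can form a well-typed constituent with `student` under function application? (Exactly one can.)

runs : t — neither side's domain matches the other.
idea : <e,e> — neither side's domain matches the other.
seems — combines: student : <e,t> takes seems : e as argument, giving t.

seems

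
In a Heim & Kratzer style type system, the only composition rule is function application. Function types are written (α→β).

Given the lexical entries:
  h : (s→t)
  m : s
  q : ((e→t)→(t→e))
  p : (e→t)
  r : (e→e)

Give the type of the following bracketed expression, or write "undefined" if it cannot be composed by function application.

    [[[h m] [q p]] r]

[h m]: h is (s→t), m is s; result t.
[q p]: q is ((e→t)→(t→e)), p is (e→t); result (t→e).
[[h m] [q p]]: [q p] is (t→e), [h m] is t; result e.
[[[h m] [q p]] r]: r is (e→e), [[h m] [q p]] is e; result e.

e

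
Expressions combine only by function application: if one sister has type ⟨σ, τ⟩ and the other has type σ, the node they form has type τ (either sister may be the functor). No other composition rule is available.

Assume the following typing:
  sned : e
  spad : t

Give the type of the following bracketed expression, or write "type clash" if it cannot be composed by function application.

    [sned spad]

[sned spad]: e and t cannot combine by function application — type clash.

type clash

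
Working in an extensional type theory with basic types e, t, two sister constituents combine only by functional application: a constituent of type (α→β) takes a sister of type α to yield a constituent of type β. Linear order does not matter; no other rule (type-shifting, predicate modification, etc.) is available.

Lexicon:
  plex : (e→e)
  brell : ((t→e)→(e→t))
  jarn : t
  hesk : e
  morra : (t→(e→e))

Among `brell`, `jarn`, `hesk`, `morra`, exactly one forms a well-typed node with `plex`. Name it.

hesk

brell : ((t→e)→(e→t)) — does not combine with plex.
jarn : t — does not combine with plex.
hesk — combines: plex : (e→e) takes hesk : e as argument, giving e.
morra : (t→(e→e)) — does not combine with plex.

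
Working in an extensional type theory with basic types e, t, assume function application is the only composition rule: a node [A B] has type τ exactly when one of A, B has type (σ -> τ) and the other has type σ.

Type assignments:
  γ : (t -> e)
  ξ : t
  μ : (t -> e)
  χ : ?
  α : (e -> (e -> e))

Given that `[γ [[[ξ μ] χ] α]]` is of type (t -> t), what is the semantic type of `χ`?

[γ [[[ξ μ] χ] α]] is required to be (t -> t). γ : (t -> e) cannot yield (t -> t) as functor, so [[[ξ μ] χ] α] : ((t -> e) -> (t -> t)).
[[[ξ μ] χ] α] is required to be ((t -> e) -> (t -> t)). α : (e -> (e -> e)) cannot yield ((t -> e) -> (t -> t)) as functor, so [[ξ μ] χ] : ((e -> (e -> e)) -> ((t -> e) -> (t -> t))).
[[ξ μ] χ] is required to be ((e -> (e -> e)) -> ((t -> e) -> (t -> t))). [ξ μ] : e cannot yield ((e -> (e -> e)) -> ((t -> e) -> (t -> t))) as functor, so χ : (e -> ((e -> (e -> e)) -> ((t -> e) -> (t -> t)))).

(e -> ((e -> (e -> e)) -> ((t -> e) -> (t -> t))))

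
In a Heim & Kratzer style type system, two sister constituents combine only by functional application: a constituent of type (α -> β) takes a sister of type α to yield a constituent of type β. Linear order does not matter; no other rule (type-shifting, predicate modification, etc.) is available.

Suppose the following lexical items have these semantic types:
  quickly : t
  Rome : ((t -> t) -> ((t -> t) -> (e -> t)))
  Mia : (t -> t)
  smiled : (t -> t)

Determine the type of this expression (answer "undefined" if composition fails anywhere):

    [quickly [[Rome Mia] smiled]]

undefined

[Rome Mia] — Rome of type ((t -> t) -> ((t -> t) -> (e -> t))) combines with Mia of type (t -> t): type ((t -> t) -> (e -> t)).
[[Rome Mia] smiled] — [Rome Mia] of type ((t -> t) -> (e -> t)) combines with smiled of type (t -> t): type (e -> t).
At [quickly [[Rome Mia] smiled]]: neither t nor (e -> t) can take the other as argument; the node is ill-typed.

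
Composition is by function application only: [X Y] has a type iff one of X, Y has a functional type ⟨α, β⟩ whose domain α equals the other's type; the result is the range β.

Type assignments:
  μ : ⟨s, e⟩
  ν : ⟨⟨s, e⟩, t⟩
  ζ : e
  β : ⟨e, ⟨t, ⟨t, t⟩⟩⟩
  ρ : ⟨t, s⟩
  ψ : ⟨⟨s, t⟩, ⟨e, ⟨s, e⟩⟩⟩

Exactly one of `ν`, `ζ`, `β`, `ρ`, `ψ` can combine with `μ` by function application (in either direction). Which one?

ν — combines: ν : ⟨⟨s, e⟩, t⟩ takes μ : ⟨s, e⟩ as argument, giving t.
ζ : e — does not combine with μ.
β : ⟨e, ⟨t, ⟨t, t⟩⟩⟩ — does not combine with μ.
ρ : ⟨t, s⟩ — does not combine with μ.
ψ : ⟨⟨s, t⟩, ⟨e, ⟨s, e⟩⟩⟩ — does not combine with μ.

ν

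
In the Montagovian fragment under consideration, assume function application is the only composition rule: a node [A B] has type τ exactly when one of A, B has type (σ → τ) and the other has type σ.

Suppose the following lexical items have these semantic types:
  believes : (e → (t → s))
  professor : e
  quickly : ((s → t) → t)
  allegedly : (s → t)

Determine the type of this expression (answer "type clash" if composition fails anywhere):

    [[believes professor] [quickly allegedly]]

s

[believes professor]: (e → (t → s)) applied to e yields (t → s).
[quickly allegedly]: ((s → t) → t) applied to (s → t) yields t.
[[believes professor] [quickly allegedly]]: (t → s) applied to t yields s.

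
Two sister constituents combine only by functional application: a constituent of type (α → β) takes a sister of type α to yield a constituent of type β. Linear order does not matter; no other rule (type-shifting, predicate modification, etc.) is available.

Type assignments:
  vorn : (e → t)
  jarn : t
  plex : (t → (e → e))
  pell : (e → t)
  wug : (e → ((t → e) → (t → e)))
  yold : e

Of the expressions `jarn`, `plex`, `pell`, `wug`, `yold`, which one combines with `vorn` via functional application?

jarn : t — does not combine with vorn.
plex : (t → (e → e)) — does not combine with vorn.
pell : (e → t) — does not combine with vorn.
wug : (e → ((t → e) → (t → e))) — does not combine with vorn.
yold — combines: vorn : (e → t) takes yold : e as argument, giving t.

yold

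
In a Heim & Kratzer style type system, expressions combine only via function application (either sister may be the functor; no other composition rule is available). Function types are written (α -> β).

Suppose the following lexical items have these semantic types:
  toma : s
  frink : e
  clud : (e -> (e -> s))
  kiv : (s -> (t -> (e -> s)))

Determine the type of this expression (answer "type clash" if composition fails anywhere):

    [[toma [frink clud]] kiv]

At [frink clud], clud : (e -> (e -> s)) takes frink : e, giving (e -> s).
[toma [frink clud]]: s with (e -> s) — neither is a function whose domain matches the other; composition fails here.

type clash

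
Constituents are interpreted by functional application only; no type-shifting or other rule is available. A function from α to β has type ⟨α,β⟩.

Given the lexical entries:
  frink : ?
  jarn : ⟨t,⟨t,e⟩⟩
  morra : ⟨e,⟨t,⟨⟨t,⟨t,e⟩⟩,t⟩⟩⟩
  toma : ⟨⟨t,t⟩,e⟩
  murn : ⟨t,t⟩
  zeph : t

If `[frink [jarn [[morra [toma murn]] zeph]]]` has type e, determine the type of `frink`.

⟨t,e⟩

[frink [jarn [[morra [toma murn]] zeph]]] must have type e. The sister [jarn [[morra [toma murn]] zeph]] has type t; that is not a function onto e, so frink must be the functor, of type ⟨t,e⟩.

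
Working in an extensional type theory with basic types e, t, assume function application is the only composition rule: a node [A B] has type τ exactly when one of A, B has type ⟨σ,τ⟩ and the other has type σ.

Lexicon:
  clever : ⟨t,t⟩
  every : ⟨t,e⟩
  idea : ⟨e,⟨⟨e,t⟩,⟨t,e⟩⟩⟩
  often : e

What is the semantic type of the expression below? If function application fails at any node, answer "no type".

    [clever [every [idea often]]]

no type

At [idea often], idea : ⟨e,⟨⟨e,t⟩,⟨t,e⟩⟩⟩ takes often : e, giving ⟨⟨e,t⟩,⟨t,e⟩⟩.
[every [idea often]]: ⟨t,e⟩ and ⟨⟨e,t⟩,⟨t,e⟩⟩ cannot combine by function application — type clash.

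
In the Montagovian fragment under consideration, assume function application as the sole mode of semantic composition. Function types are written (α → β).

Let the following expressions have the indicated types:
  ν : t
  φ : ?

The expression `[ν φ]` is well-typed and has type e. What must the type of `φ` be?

(t → e)

For [ν φ] to have type e with ν of type t, φ must be the function: φ : (t → e).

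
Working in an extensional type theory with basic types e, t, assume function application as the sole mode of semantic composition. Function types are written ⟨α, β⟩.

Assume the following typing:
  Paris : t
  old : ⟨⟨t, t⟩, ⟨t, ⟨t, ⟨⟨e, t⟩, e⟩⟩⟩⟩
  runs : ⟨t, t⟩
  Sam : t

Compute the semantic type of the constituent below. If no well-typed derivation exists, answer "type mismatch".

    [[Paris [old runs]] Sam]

[old runs]: ⟨⟨t, t⟩, ⟨t, ⟨t, ⟨⟨e, t⟩, e⟩⟩⟩⟩ applied to ⟨t, t⟩ yields ⟨t, ⟨t, ⟨⟨e, t⟩, e⟩⟩⟩.
[Paris [old runs]]: ⟨t, ⟨t, ⟨⟨e, t⟩, e⟩⟩⟩ applied to t yields ⟨t, ⟨⟨e, t⟩, e⟩⟩.
[[Paris [old runs]] Sam]: ⟨t, ⟨⟨e, t⟩, e⟩⟩ applied to t yields ⟨⟨e, t⟩, e⟩.

⟨⟨e, t⟩, e⟩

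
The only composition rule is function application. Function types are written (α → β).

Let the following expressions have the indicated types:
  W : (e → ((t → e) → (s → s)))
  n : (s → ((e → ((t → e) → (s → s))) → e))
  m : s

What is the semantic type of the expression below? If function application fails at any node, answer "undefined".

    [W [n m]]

e

[n m] — n of type (s → ((e → ((t → e) → (s → s))) → e)) combines with m of type s: type ((e → ((t → e) → (s → s))) → e).
[W [n m]] — [n m] of type ((e → ((t → e) → (s → s))) → e) combines with W of type (e → ((t → e) → (s → s))): type e.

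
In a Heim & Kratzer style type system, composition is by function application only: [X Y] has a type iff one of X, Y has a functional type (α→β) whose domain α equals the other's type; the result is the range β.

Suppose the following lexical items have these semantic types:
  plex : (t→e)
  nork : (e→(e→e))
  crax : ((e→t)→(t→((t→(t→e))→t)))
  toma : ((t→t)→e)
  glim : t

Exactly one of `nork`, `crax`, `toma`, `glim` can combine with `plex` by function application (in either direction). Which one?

glim

nork : (e→(e→e)) — does not combine with plex.
crax : ((e→t)→(t→((t→(t→e))→t))) — does not combine with plex.
toma : ((t→t)→e) — does not combine with plex.
glim — combines: plex : (t→e) takes glim : t as argument, giving e.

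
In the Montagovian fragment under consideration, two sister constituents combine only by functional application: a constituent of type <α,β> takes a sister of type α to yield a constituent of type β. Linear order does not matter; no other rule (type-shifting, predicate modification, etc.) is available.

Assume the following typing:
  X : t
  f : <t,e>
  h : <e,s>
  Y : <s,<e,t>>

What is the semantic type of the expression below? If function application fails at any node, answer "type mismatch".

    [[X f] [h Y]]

[X f] — f of type <t,e> combines with X of type t: type e.
At [h Y]: neither <e,s> nor <s,<e,t>> can take the other as argument; the node is ill-typed.

type mismatch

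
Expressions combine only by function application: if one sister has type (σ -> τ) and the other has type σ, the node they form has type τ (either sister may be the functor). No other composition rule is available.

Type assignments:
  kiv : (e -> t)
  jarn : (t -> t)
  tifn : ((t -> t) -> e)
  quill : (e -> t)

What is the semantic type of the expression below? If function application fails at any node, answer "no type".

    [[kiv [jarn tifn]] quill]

[jarn tifn]: ((t -> t) -> e) applied to (t -> t) yields e.
[kiv [jarn tifn]]: (e -> t) applied to e yields t.
[[kiv [jarn tifn]] quill]: t with (e -> t) — neither is a function whose domain matches the other; composition fails here.

no type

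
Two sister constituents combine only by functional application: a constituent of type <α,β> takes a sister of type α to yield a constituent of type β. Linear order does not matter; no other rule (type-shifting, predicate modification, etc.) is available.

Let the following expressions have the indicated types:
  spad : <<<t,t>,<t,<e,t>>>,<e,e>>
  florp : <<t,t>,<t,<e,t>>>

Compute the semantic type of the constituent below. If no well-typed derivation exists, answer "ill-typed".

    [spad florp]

<e,e>

[spad florp] — spad of type <<<t,t>,<t,<e,t>>>,<e,e>> combines with florp of type <<t,t>,<t,<e,t>>>: type <e,e>.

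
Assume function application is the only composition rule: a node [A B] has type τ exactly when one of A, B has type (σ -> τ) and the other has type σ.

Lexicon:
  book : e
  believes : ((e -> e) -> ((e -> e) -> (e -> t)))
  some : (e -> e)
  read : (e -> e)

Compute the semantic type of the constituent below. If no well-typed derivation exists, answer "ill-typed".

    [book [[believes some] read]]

[believes some]: ((e -> e) -> ((e -> e) -> (e -> t))) applied to (e -> e) yields ((e -> e) -> (e -> t)).
[[believes some] read]: ((e -> e) -> (e -> t)) applied to (e -> e) yields (e -> t).
[book [[believes some] read]]: (e -> t) applied to e yields t.

t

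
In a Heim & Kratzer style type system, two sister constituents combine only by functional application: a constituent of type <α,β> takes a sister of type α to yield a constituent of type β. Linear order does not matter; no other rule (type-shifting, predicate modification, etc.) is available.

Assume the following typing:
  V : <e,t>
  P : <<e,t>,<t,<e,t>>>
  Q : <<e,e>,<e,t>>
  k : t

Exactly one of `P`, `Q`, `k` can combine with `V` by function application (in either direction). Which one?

P

P — combines: P : <<e,t>,<t,<e,t>>> takes V : <e,t> as argument, giving <t,<e,t>>.
Q : <<e,e>,<e,t>> — no; V wants e, and Q wants <e,e>.
k : t — no; V wants e, and k wants nothing (atomic).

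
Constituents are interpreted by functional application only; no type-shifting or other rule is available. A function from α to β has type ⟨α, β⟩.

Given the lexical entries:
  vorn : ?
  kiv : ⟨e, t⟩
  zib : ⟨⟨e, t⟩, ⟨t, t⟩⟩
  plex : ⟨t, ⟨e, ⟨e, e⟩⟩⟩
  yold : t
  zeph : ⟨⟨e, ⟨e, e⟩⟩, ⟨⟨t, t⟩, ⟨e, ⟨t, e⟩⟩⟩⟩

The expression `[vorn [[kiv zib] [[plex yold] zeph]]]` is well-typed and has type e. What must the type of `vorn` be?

⟨⟨e, ⟨t, e⟩⟩, e⟩

[vorn [[kiv zib] [[plex yold] zeph]]] must have type e. The sister [[kiv zib] [[plex yold] zeph]] has type ⟨e, ⟨t, e⟩⟩; that is not a function onto e, so vorn must be the functor, of type ⟨⟨e, ⟨t, e⟩⟩, e⟩.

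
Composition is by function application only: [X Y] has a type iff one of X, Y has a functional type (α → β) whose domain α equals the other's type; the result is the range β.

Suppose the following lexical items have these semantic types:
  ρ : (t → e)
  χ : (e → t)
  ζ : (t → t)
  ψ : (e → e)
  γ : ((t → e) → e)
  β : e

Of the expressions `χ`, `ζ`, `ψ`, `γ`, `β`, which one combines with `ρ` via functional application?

γ

χ : (e → t) — ρ needs t; χ needs e; neither fits.
ζ : (t → t) — ρ needs t; ζ needs t; neither fits.
ψ : (e → e) — ρ needs t; ψ needs e; neither fits.
γ — combines: γ : ((t → e) → e) takes ρ : (t → e) as argument, giving e.
β : e — ρ needs t; β needs nothing (atomic); neither fits.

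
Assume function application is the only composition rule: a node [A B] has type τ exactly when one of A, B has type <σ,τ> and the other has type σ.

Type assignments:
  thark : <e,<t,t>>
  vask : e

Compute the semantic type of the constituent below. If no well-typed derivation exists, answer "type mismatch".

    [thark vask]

<t,t>

At [thark vask], thark : <e,<t,t>> takes vask : e, giving <t,t>.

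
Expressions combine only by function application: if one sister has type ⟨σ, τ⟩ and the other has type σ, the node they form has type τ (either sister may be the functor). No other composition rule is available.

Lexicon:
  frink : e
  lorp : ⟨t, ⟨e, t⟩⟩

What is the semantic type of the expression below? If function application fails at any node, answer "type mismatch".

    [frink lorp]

type mismatch

At [frink lorp]: neither e nor ⟨t, ⟨e, t⟩⟩ can take the other as argument; the node is ill-typed.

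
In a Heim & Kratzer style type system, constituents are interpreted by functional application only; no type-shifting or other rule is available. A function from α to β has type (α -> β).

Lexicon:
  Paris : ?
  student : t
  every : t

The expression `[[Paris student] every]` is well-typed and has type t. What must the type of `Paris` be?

[[Paris student] every] must have type t. The sister every has type t; that is not a function onto t, so [Paris student] must be the functor, of type (t -> t).
[Paris student] must have type (t -> t). The sister student has type t; that is not a function onto (t -> t), so Paris must be the functor, of type (t -> (t -> t)).

(t -> (t -> t))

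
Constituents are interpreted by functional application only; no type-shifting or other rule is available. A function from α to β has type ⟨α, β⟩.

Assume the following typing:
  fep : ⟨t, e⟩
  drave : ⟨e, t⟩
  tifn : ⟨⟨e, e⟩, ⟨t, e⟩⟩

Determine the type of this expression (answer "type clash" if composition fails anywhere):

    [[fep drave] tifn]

type clash

At [fep drave]: neither ⟨t, e⟩ nor ⟨e, t⟩ can take the other as argument; the node is ill-typed.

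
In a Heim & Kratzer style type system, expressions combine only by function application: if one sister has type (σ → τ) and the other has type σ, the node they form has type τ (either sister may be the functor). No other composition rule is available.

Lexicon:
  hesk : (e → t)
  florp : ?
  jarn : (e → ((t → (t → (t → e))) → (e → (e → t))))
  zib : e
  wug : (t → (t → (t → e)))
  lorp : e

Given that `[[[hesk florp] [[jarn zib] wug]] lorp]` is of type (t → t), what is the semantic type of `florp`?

For [[[hesk florp] [[jarn zib] wug]] lorp] to have type (t → t) with lorp of type e, [[hesk florp] [[jarn zib] wug]] must be the function: [[hesk florp] [[jarn zib] wug]] : (e → (t → t)).
For [[hesk florp] [[jarn zib] wug]] to have type (e → (t → t)) with [[jarn zib] wug] of type (e → (e → t)), [hesk florp] must be the function: [hesk florp] : ((e → (e → t)) → (e → (t → t))).
For [hesk florp] to have type ((e → (e → t)) → (e → (t → t))) with hesk of type (e → t), florp must be the function: florp : ((e → t) → ((e → (e → t)) → (e → (t → t)))).

((e → t) → ((e → (e → t)) → (e → (t → t))))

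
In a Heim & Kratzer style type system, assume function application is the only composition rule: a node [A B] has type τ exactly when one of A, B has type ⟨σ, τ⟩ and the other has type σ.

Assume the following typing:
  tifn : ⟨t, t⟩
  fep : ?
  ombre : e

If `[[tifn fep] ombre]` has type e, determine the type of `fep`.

[[tifn fep] ombre] is required to be e. ombre : e cannot yield e as functor, so [tifn fep] : ⟨e, e⟩.
[tifn fep] is required to be ⟨e, e⟩. tifn : ⟨t, t⟩ cannot yield ⟨e, e⟩ as functor, so fep : ⟨⟨t, t⟩, ⟨e, e⟩⟩.

⟨⟨t, t⟩, ⟨e, e⟩⟩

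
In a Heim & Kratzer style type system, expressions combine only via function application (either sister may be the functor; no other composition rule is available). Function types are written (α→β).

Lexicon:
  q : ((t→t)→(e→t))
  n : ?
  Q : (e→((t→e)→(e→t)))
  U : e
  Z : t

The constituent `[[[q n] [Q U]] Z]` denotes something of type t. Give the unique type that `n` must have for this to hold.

(((t→t)→(e→t))→(((t→e)→(e→t))→(t→t)))

For [[[q n] [Q U]] Z] to have type t with Z of type t, [[q n] [Q U]] must be the function: [[q n] [Q U]] : (t→t).
For [[q n] [Q U]] to have type (t→t) with [Q U] of type ((t→e)→(e→t)), [q n] must be the function: [q n] : (((t→e)→(e→t))→(t→t)).
For [q n] to have type (((t→e)→(e→t))→(t→t)) with q of type ((t→t)→(e→t)), n must be the function: n : (((t→t)→(e→t))→(((t→e)→(e→t))→(t→t))).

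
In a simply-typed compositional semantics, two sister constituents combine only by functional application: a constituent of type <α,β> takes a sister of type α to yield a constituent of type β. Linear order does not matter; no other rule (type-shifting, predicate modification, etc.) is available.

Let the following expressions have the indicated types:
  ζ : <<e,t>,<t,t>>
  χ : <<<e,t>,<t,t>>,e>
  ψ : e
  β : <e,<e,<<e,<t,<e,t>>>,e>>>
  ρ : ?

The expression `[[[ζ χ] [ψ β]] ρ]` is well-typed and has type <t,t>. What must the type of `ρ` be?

At [[[ζ χ] [ψ β]] ρ] (required: <t,t>): [[ζ χ] [ψ β]] is <<e,<t,<e,t>>>,e>, which is not a function with range <t,t>; hence ρ is the functor — type <<<e,<t,<e,t>>>,e>,<t,t>>.

<<<e,<t,<e,t>>>,e>,<t,t>>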